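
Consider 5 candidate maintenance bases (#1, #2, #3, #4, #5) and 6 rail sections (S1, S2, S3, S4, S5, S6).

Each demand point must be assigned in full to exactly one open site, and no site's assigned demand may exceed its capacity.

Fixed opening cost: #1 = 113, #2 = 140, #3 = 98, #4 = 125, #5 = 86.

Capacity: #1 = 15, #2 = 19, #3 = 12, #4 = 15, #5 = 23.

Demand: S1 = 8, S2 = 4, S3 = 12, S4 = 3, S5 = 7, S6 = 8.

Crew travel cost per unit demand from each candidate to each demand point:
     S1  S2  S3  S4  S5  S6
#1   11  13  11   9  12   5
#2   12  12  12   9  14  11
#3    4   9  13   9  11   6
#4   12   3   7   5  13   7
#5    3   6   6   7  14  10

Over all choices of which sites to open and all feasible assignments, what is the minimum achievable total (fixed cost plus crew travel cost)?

Open {#3, #4, #5}; cheapest assignment that respects the capacities:
  #3 (cap 12, load 7): S5 — cost 7×11 = 77
  #4 (cap 15, load 15): S2, S4, S6 — cost 4×3 + 3×5 + 8×7 = 83
  #5 (cap 23, load 20): S1, S3 — cost 8×3 + 12×6 = 96
  Shipping 256, fixed 309 → total 565.
  Any other capacity-feasible assignment to {#3, #4, #5} ships for at least 256.
Compare {#1, #3, #5}: its best feasible assignment gives total 567.
Compare {#1, #4, #5}: its best feasible assignment gives total 571.
Every other set of open sites that can feasibly serve all demand totals ≥ 567 even under its best assignment. Minimum: 565.

565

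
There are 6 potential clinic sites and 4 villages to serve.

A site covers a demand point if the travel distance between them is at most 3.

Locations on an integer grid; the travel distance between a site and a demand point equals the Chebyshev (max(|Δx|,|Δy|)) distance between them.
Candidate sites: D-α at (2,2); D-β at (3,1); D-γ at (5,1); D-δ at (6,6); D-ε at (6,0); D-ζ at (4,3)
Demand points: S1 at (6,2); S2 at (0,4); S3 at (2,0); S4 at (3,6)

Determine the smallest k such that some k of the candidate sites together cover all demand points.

Coverage sets (demand points within 3 of each site):
  D-α: {S2, S3}
  D-β: {S1, S2, S3}
  D-γ: {S1, S3}
  D-δ: {S4}
  D-ε: {S1}
  D-ζ: {S1, S3, S4}
No single site covers all 4 demand points.
But {D-α, D-ζ} covers everything, so the minimum is 2.

2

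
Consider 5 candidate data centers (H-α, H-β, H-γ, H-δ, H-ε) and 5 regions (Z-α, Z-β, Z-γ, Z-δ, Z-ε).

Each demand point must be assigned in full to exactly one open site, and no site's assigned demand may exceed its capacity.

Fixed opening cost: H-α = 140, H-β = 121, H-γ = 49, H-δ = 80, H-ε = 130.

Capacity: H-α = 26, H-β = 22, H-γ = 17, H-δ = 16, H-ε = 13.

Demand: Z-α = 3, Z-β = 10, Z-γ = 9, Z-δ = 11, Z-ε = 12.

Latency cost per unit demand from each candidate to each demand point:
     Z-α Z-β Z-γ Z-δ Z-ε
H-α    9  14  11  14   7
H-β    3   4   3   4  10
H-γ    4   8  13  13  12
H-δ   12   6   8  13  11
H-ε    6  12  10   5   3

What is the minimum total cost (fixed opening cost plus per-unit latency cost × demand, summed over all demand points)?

Open {H-β, H-γ, H-ε}; cheapest assignment that respects the capacities:
  H-β (cap 22, load 20): Z-γ, Z-δ — cost 9×3 + 11×4 = 71
  H-γ (cap 17, load 13): Z-α, Z-β — cost 3×4 + 10×8 = 92
  H-ε (cap 13, load 12): Z-ε — cost 12×3 = 36
  Shipping 199, fixed 300 → total 499.
  Any other capacity-feasible assignment to {H-β, H-γ, H-ε} ships for at least 199.
Compare {H-β, H-δ, H-ε}: its best feasible assignment gives total 534.
Compare {H-β, H-γ, H-δ}: its best feasible assignment gives total 537.
Every other set of open sites that can feasibly serve all demand totals ≥ 534 even under its best assignment. Minimum: 499.

499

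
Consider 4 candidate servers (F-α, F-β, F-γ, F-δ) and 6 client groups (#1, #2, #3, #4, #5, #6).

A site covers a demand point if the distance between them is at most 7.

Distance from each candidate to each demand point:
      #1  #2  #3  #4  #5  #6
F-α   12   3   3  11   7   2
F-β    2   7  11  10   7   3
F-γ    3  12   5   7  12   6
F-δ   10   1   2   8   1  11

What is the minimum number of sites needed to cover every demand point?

Coverage sets (demand points within 7 of each site):
  F-α: {#2, #3, #5, #6}
  F-β: {#1, #2, #5, #6}
  F-γ: {#1, #3, #4, #6}
  F-δ: {#2, #3, #5}
No single site covers all 6 demand points.
But {F-α, F-γ} covers everything, so the minimum is 2.

2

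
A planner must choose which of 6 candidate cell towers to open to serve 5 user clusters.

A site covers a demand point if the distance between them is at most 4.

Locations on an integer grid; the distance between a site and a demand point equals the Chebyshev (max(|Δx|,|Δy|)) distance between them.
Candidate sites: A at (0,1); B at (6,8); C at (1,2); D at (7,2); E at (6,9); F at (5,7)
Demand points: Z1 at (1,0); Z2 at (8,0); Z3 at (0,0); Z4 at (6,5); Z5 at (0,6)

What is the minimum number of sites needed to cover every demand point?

Coverage sets (demand points within 4 of each site):
  A: {Z1, Z3}
  B: {Z4}
  C: {Z1, Z3, Z5}
  D: {Z2, Z4}
  E: {Z4}
  F: {Z4}
No single site covers all 5 demand points.
But {C, D} covers everything, so the minimum is 2.

2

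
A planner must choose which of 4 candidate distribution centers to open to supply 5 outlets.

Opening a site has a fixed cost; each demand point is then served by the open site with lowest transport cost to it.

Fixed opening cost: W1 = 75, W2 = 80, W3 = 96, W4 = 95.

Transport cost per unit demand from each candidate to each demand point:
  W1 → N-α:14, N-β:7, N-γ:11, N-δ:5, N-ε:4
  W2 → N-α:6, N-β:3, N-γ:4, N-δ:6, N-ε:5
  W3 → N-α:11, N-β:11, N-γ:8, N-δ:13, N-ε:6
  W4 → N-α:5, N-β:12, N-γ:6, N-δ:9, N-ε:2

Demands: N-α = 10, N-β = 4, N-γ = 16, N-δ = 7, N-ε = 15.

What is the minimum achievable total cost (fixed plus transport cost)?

333

Open {W2}: assign each demand point to its cheapest open site.
  N-α→W2 10×6=60, N-β→W2 4×3=12, N-γ→W2 16×4=64, N-δ→W2 7×6=42, N-ε→W2 15×5=75
  transport cost 253, fixed 80 → total 333.
Compare {W2, W4}: transport cost 198 + fixed 175 = 373.
Compare {W4}: transport cost 287 + fixed 95 = 382.
Compare {W1, W2}: transport cost 231 + fixed 155 = 386.
All other subsets cost ≥ 373. Minimum total cost: 333.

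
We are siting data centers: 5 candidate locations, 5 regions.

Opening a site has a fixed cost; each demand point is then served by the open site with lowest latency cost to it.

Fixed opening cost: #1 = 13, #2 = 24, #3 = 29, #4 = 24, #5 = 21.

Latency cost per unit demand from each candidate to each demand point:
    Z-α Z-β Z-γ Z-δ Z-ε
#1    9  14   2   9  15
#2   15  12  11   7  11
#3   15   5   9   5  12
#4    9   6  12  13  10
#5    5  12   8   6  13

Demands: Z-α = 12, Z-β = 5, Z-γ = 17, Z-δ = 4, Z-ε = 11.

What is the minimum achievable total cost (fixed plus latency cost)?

316

Open {#1, #4, #5}: assign each demand point to its cheapest open site.
  Z-α→#5 12×5=60, Z-β→#4 5×6=30, Z-γ→#1 17×2=34, Z-δ→#5 4×6=24, Z-ε→#4 11×10=110
  latency cost 258, fixed 58 → total 316.
Compare {#1, #3, #5}: latency cost 271 + fixed 63 = 334.
Compare {#1, #3, #4, #5}: latency cost 249 + fixed 87 = 336.
Compare {#1, #2, #4, #5}: latency cost 258 + fixed 82 = 340.
All other subsets cost ≥ 334. Minimum total cost: 316.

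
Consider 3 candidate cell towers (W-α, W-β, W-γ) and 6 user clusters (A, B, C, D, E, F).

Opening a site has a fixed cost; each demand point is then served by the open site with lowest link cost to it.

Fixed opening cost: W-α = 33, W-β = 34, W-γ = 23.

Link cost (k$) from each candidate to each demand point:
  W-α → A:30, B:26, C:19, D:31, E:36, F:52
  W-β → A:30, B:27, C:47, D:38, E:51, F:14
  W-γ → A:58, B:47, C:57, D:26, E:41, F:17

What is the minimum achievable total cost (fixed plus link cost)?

Open {W-α, W-γ}: assign each demand point to its cheapest open site.
  A→W-α 30, B→W-α 26, C→W-α 19, D→W-γ 26, E→W-α 36, F→W-γ 17
  link cost 154, fixed 56 → total 210.
Compare {W-α, W-β}: link cost 156 + fixed 67 = 223.
Compare {W-α}: link cost 194 + fixed 33 = 227.
Compare {W-β}: link cost 207 + fixed 34 = 241.
All other subsets cost ≥ 223. Minimum total cost: 210.

210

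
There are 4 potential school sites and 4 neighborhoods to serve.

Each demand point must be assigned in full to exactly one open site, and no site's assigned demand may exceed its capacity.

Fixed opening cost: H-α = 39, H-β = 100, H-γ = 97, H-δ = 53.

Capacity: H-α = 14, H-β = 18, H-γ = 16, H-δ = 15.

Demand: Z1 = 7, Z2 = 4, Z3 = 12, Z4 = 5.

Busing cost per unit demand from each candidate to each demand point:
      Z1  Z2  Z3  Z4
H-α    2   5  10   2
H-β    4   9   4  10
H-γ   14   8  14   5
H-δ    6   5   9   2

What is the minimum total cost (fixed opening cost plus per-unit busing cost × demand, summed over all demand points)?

247

Open {H-α, H-β}; cheapest assignment that respects the capacities:
  H-α (cap 14, load 12): Z1, Z4 — cost 7×2 + 5×2 = 24
  H-β (cap 18, load 16): Z2, Z3 — cost 4×9 + 12×4 = 84
  Shipping 108, fixed 139 → total 247.
  Any other capacity-feasible assignment to {H-α, H-β} ships for at least 108.
Compare {H-α, H-β, H-δ}: its best feasible assignment gives total 284.
Compare {H-β, H-δ}: its best feasible assignment gives total 289.
Every other set of open sites that can feasibly serve all demand totals ≥ 284 even under its best assignment. Minimum: 247.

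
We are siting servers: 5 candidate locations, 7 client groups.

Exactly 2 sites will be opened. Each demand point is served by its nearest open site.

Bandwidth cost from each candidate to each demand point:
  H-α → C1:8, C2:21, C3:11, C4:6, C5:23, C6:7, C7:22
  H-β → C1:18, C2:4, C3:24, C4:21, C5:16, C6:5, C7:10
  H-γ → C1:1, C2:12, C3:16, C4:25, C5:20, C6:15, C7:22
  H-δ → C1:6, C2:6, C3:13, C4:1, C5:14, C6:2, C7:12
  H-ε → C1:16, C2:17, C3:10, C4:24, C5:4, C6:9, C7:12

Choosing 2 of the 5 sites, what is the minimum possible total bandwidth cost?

Open {H-δ, H-ε}.
  C1→H-δ 6, C2→H-δ 6, C3→H-ε 10, C4→H-δ 1, C5→H-ε 4, C6→H-δ 2, C7→H-δ 12  ⇒ total 41.
Compare {H-γ, H-δ}: total 49.
Compare {H-β, H-δ}: total 50.
No size-2 selection does better; minimum is 41.

41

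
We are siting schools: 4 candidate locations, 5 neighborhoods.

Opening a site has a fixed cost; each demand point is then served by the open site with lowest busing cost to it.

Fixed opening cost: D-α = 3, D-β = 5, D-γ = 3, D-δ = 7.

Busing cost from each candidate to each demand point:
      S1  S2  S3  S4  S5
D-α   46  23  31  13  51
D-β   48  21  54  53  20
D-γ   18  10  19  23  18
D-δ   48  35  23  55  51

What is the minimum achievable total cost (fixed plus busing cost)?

Open {D-α, D-γ}: assign each demand point to its cheapest open site.
  S1→D-γ 18, S2→D-γ 10, S3→D-γ 19, S4→D-α 13, S5→D-γ 18
  busing cost 78, fixed 6 → total 84.
Compare {D-α, D-β, D-γ}: busing cost 78 + fixed 11 = 89.
Compare {D-γ}: busing cost 88 + fixed 3 = 91.
Compare {D-α, D-γ, D-δ}: busing cost 78 + fixed 13 = 91.
All other subsets cost ≥ 89. Minimum total cost: 84.

84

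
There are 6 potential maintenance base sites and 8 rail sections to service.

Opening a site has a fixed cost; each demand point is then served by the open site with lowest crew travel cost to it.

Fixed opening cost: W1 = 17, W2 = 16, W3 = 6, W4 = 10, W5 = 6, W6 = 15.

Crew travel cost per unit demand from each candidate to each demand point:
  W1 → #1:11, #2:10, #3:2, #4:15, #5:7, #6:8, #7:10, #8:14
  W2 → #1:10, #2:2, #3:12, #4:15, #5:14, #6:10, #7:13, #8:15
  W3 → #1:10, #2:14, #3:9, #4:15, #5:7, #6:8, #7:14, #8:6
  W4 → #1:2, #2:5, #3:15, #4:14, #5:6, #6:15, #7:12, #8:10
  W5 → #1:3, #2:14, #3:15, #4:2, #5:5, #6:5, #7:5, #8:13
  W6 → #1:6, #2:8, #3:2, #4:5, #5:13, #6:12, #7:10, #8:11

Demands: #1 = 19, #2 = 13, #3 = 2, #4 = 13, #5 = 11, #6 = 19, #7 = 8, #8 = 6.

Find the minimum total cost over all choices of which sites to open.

Open {W2, W3, W4, W5}: assign each demand point to its cheapest open site.
  #1→W4 19×2=38, #2→W2 13×2=26, #3→W3 2×9=18, #4→W5 13×2=26, #5→W5 11×5=55, #6→W5 19×5=95, #7→W5 8×5=40, #8→W3 6×6=36
  crew travel cost 334, fixed 38 → total 372.
Compare {W2, W3, W4, W5, W6}: crew travel cost 320 + fixed 53 = 373.
Compare {W1, W2, W3, W4, W5}: crew travel cost 320 + fixed 55 = 375.
Compare {W2, W3, W5}: crew travel cost 353 + fixed 28 = 381.
All other subsets cost ≥ 373. Minimum total cost: 372.

372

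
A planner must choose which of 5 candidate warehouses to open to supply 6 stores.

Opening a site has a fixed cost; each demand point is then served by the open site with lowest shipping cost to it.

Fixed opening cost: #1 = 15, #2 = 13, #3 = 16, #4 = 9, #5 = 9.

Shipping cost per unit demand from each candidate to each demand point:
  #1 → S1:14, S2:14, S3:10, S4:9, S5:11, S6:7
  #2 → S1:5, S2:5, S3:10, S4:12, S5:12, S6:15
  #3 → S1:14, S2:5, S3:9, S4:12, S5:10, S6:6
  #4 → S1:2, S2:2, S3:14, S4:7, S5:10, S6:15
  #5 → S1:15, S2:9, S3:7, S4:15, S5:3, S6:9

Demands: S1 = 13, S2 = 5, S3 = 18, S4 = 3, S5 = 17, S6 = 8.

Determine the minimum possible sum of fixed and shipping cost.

Open {#3, #4, #5}: assign each demand point to its cheapest open site.
  S1→#4 13×2=26, S2→#4 5×2=10, S3→#5 18×7=126, S4→#4 3×7=21, S5→#5 17×3=51, S6→#3 8×6=48
  shipping cost 282, fixed 34 → total 316.
Compare {#1, #4, #5}: shipping cost 290 + fixed 33 = 323.
Compare {#4, #5}: shipping cost 306 + fixed 18 = 324.
Compare {#2, #3, #4, #5}: shipping cost 282 + fixed 47 = 329.
All other subsets cost ≥ 323. Minimum total cost: 316.

316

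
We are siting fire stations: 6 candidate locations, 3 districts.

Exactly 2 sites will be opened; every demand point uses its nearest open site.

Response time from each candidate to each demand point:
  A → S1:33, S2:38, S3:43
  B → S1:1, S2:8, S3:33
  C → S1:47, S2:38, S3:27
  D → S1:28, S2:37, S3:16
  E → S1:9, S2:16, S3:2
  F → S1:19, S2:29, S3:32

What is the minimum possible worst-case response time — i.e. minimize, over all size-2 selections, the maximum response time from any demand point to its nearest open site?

Open {B, E}.
  Farthest demand point is S2 at response time 8 (to B); all others are ≤ 8.
With {A, E} the worst case is 16.
With {B, D} the worst case is 16.
No size-2 selection achieves below 8.

8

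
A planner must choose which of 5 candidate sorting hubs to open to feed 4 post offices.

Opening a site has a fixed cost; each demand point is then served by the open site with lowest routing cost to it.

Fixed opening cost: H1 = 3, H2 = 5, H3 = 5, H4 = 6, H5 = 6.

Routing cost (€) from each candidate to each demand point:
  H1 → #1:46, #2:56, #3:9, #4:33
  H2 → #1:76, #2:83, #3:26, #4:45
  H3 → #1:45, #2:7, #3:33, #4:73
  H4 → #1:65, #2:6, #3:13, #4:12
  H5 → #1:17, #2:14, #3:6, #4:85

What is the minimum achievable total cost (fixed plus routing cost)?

Open {H4, H5}: assign each demand point to its cheapest open site.
  #1→H5 17, #2→H4 6, #3→H5 6, #4→H4 12
  routing cost 41, fixed 12 → total 53.
Compare {H1, H4, H5}: routing cost 41 + fixed 15 = 56.
Compare {H2, H4, H5}: routing cost 41 + fixed 17 = 58.
Compare {H3, H4, H5}: routing cost 41 + fixed 17 = 58.
All other subsets cost ≥ 56. Minimum total cost: 53.

53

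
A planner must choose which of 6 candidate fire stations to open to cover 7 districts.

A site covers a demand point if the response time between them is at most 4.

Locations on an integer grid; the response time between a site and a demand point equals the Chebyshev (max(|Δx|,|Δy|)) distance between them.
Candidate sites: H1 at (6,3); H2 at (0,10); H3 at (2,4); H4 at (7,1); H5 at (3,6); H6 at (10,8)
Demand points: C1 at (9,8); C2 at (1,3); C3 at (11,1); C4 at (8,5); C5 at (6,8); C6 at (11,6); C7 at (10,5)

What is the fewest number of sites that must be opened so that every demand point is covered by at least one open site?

3

Coverage sets (demand points within 4 of each site):
  H1: {C4, C7}
  H2: {}
  H3: {C2, C5}
  H4: {C3, C4, C7}
  H5: {C2, C5}
  H6: {C1, C4, C5, C6, C7}
No 2 sites suffice: every size-2 union leaves at least one demand point uncovered.
But {H3, H4, H6} covers everything, so the minimum is 3.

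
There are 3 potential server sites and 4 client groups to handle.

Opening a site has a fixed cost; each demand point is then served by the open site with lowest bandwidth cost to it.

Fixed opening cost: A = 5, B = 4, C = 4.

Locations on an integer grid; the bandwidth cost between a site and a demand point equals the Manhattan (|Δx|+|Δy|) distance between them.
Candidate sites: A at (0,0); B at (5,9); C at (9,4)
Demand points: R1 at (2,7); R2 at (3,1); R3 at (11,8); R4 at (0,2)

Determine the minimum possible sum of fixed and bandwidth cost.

27

Open {A, B}: assign each demand point to its cheapest open site.
  R1→B 5, R2→A 4, R3→B 7, R4→A 2
  bandwidth cost 18, fixed 9 → total 27.
Compare {A, C}: bandwidth cost 21 + fixed 9 = 30.
Compare {A, B, C}: bandwidth cost 17 + fixed 13 = 30.
Compare {B}: bandwidth cost 34 + fixed 4 = 38.
All other subsets cost ≥ 30. Minimum total cost: 27.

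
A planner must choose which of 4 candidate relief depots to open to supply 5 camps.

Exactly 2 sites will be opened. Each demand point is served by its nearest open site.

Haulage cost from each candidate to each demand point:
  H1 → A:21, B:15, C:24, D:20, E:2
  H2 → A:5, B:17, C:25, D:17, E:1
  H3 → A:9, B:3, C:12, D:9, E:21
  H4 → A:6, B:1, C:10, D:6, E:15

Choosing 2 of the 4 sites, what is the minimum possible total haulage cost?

23

Open {H2, H4}.
  A→H2 5, B→H4 1, C→H4 10, D→H4 6, E→H2 1  ⇒ total 23.
Compare {H1, H4}: total 25.
Compare {H2, H3}: total 30.
No size-2 selection does better; minimum is 23.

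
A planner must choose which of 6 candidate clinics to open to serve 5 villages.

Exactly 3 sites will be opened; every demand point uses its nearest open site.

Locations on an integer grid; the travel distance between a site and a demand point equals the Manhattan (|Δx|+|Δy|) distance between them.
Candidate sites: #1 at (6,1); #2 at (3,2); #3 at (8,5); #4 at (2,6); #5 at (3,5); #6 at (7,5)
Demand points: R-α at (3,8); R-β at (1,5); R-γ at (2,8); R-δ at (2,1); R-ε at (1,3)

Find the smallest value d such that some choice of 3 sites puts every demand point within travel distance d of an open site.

3

Open {#1, #2, #4}.
  Farthest demand point is R-α at travel distance 3 (to #4); all others are ≤ 3.
With {#2, #3, #4} the worst case is 3.
With {#2, #4, #5} the worst case is 3.
No size-3 selection achieves below 3.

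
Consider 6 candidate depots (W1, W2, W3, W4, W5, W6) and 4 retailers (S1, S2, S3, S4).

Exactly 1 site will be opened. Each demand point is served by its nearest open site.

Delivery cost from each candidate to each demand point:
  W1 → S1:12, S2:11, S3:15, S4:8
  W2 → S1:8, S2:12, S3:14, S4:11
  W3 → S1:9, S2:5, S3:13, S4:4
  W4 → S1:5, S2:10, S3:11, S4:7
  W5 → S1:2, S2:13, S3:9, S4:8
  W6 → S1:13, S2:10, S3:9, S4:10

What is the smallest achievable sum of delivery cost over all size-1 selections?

31

Open {W3}.
  S1→W3 9, S2→W3 5, S3→W3 13, S4→W3 4  ⇒ total 31.
Compare {W5}: total 32.
Compare {W4}: total 33.
No size-1 selection does better; minimum is 31.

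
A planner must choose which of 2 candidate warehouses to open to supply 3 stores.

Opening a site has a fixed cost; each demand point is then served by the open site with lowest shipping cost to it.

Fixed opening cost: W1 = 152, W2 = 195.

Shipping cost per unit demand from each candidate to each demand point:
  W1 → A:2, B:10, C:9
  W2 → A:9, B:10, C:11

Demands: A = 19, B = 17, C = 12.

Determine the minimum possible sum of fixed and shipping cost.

468

Open {W1}: assign each demand point to its cheapest open site.
  A→W1 19×2=38, B→W1 17×10=170, C→W1 12×9=108
  shipping cost 316, fixed 152 → total 468.
Compare {W1, W2}: shipping cost 316 + fixed 347 = 663.
Compare {W2}: shipping cost 473 + fixed 195 = 668.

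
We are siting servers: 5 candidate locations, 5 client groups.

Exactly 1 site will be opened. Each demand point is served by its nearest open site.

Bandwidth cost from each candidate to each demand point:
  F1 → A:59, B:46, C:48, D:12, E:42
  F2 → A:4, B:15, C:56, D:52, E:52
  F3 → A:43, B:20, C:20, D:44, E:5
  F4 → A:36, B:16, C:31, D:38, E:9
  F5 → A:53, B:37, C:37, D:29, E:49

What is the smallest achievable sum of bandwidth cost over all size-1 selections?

Open {F4}.
  A→F4 36, B→F4 16, C→F4 31, D→F4 38, E→F4 9  ⇒ total 130.
Compare {F3}: total 132.
Compare {F2}: total 179.
No size-1 selection does better; minimum is 130.

130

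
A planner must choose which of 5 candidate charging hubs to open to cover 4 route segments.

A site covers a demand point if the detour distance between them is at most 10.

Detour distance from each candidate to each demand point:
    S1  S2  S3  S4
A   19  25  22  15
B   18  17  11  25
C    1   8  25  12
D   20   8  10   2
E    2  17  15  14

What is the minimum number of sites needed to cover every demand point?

2

Coverage sets (demand points within 10 of each site):
  A: {}
  B: {}
  C: {S1, S2}
  D: {S2, S3, S4}
  E: {S1}
No single site covers all 4 demand points.
But {C, D} covers everything, so the minimum is 2.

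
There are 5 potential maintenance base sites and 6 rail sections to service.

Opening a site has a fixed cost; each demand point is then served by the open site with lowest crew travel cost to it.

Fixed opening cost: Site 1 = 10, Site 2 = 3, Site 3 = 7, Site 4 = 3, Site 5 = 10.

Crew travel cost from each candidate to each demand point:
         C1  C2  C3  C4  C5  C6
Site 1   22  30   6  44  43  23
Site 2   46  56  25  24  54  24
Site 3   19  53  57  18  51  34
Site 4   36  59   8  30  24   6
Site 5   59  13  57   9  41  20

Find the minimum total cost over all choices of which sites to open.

99

Open {Site 3, Site 4, Site 5}: assign each demand point to its cheapest open site.
  C1→Site 3 19, C2→Site 5 13, C3→Site 4 8, C4→Site 5 9, C5→Site 4 24, C6→Site 4 6
  crew travel cost 79, fixed 20 → total 99.
Compare {Site 2, Site 3, Site 4, Site 5}: crew travel cost 79 + fixed 23 = 102.
Compare {Site 1, Site 4, Site 5}: crew travel cost 80 + fixed 23 = 103.
Compare {Site 1, Site 2, Site 4, Site 5}: crew travel cost 80 + fixed 26 = 106.
All other subsets cost ≥ 102. Minimum total cost: 99.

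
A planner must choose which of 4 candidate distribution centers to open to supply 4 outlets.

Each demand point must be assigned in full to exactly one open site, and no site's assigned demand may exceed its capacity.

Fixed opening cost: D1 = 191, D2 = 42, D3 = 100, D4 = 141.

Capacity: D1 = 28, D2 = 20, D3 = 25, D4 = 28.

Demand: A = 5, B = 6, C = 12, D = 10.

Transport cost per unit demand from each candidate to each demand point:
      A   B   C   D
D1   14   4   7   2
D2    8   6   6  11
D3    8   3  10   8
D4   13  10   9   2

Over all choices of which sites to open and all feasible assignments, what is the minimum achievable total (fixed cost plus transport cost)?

352

Open {D2, D3}; cheapest assignment that respects the capacities:
  D2 (cap 20, load 17): A, C — cost 5×8 + 12×6 = 112
  D3 (cap 25, load 16): B, D — cost 6×3 + 10×8 = 98
  Shipping 210, fixed 142 → total 352.
  Any other capacity-feasible assignment to {D2, D3} ships for at least 210.
Compare {D2, D4}: its best feasible assignment gives total 375.
Compare {D1, D2}: its best feasible assignment gives total 389.
Every other set of open sites that can feasibly serve all demand totals ≥ 375 even under its best assignment. Minimum: 352.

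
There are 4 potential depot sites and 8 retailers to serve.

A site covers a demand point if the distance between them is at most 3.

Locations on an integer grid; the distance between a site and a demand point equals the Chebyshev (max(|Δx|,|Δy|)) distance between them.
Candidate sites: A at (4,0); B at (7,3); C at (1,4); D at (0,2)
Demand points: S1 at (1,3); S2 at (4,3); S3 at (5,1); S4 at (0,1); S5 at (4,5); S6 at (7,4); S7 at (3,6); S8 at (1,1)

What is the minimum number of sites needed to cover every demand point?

Coverage sets (demand points within 3 of each site):
  A: {S1, S2, S3, S8}
  B: {S2, S3, S5, S6}
  C: {S1, S2, S4, S5, S7, S8}
  D: {S1, S4, S8}
No single site covers all 8 demand points.
But {B, C} covers everything, so the minimum is 2.

2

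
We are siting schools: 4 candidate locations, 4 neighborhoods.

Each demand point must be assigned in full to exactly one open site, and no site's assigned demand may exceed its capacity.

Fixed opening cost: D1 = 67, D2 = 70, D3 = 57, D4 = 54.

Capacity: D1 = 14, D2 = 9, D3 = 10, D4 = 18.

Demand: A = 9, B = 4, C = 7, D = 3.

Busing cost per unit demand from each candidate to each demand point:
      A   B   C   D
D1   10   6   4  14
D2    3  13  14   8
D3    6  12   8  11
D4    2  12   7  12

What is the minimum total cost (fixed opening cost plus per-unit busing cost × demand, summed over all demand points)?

Open {D1, D4}; cheapest assignment that respects the capacities:
  D1 (cap 14, load 11): B, C — cost 4×6 + 7×4 = 52
  D4 (cap 18, load 12): A, D — cost 9×2 + 3×12 = 54
  Shipping 106, fixed 121 → total 227.
  Any other capacity-feasible assignment to {D1, D4} ships for at least 106.
Compare {D1, D2}: its best feasible assignment gives total 258.
Compare {D3, D4}: its best feasible assignment gives total 259.
Every other set of open sites that can feasibly serve all demand totals ≥ 258 even under its best assignment. Minimum: 227.

227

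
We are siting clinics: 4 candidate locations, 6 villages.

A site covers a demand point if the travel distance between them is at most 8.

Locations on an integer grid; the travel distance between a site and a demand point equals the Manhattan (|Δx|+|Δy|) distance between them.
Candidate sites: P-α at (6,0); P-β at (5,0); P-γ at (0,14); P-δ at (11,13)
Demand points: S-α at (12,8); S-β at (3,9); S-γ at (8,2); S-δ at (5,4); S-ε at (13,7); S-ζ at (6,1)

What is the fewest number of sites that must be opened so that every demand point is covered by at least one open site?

3

Coverage sets (demand points within 8 of each site):
  P-α: {S-γ, S-δ, S-ζ}
  P-β: {S-γ, S-δ, S-ζ}
  P-γ: {S-β}
  P-δ: {S-α, S-ε}
No 2 sites suffice: every size-2 union leaves at least one demand point uncovered.
But {P-α, P-γ, P-δ} covers everything, so the minimum is 3.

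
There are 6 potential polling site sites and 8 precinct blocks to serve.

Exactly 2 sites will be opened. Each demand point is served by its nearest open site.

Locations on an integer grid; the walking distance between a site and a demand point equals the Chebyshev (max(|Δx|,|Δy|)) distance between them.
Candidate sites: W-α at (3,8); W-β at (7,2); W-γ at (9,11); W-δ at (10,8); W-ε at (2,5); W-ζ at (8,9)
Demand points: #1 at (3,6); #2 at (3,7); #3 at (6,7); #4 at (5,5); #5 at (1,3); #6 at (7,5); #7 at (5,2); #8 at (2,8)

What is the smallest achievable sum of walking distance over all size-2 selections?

Open {W-α, W-ε}.
  #1→W-ε 1, #2→W-α 1, #3→W-α 3, #4→W-α 3, #5→W-ε 2, #6→W-α 4, #7→W-ε 3, #8→W-α 1  ⇒ total 18.
Compare {W-α, W-β}: total 20.
Compare {W-β, W-ε}: total 20.
No size-2 selection does better; minimum is 18.

18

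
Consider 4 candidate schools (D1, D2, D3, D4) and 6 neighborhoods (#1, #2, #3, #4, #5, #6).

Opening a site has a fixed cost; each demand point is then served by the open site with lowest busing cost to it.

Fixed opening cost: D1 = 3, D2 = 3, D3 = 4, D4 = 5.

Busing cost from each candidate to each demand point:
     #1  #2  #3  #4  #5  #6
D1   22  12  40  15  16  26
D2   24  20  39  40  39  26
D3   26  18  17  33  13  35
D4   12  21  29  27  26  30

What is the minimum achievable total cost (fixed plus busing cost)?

107

Open {D1, D3, D4}: assign each demand point to its cheapest open site.
  #1→D4 12, #2→D1 12, #3→D3 17, #4→D1 15, #5→D3 13, #6→D1 26
  busing cost 95, fixed 12 → total 107.
Compare {D1, D2, D3, D4}: busing cost 95 + fixed 15 = 110.
Compare {D1, D3}: busing cost 105 + fixed 7 = 112.
Compare {D1, D2, D3}: busing cost 105 + fixed 10 = 115.
All other subsets cost ≥ 110. Minimum total cost: 107.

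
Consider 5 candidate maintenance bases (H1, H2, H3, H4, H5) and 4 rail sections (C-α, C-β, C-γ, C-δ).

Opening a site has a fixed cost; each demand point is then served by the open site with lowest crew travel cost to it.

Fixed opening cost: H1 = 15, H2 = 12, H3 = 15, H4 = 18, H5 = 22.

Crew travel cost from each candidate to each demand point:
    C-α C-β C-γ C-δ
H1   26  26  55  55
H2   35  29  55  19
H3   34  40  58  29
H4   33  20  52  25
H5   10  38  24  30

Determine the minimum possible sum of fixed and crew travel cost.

Open {H2, H5}: assign each demand point to its cheapest open site.
  C-α→H5 10, C-β→H2 29, C-γ→H5 24, C-δ→H2 19
  crew travel cost 82, fixed 34 → total 116.
Compare {H4, H5}: crew travel cost 79 + fixed 40 = 119.
Compare {H5}: crew travel cost 102 + fixed 22 = 124.
Compare {H2, H4, H5}: crew travel cost 73 + fixed 52 = 125.
All other subsets cost ≥ 119. Minimum total cost: 116.

116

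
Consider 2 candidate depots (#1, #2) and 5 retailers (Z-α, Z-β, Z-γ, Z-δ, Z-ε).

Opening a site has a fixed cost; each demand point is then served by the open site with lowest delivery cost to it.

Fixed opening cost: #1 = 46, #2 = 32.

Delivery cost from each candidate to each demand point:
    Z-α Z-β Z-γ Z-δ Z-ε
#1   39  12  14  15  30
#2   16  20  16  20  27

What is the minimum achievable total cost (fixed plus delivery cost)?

Open {#2}: assign each demand point to its cheapest open site.
  Z-α→#2 16, Z-β→#2 20, Z-γ→#2 16, Z-δ→#2 20, Z-ε→#2 27
  delivery cost 99, fixed 32 → total 131.
Compare {#1}: delivery cost 110 + fixed 46 = 156.
Compare {#1, #2}: delivery cost 84 + fixed 78 = 162.

131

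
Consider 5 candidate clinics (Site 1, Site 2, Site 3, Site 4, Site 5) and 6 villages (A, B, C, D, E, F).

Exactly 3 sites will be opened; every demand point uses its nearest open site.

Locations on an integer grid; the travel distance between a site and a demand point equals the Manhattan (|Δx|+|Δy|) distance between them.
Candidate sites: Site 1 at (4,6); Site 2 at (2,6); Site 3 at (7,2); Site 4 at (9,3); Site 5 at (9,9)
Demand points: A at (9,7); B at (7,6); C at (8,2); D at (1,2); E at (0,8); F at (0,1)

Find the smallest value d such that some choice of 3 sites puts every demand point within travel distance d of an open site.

7

Open {Site 1, Site 2, Site 3}.
  Farthest demand point is F at travel distance 7 (to Site 2); all others are ≤ 7.
With {Site 1, Site 2, Site 4} the worst case is 7.
With {Site 2, Site 3, Site 4} the worst case is 7.
No size-3 selection achieves below 7.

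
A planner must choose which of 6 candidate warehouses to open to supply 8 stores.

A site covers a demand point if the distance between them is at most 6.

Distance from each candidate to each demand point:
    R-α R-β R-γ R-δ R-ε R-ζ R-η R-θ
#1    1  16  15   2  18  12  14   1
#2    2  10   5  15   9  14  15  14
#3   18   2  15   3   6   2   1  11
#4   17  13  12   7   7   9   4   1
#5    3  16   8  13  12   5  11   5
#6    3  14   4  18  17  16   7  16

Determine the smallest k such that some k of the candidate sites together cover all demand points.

Coverage sets (demand points within 6 of each site):
  #1: {R-α, R-δ, R-θ}
  #2: {R-α, R-γ}
  #3: {R-β, R-δ, R-ε, R-ζ, R-η}
  #4: {R-η, R-θ}
  #5: {R-α, R-ζ, R-θ}
  #6: {R-α, R-γ}
No 2 sites suffice: every size-2 union leaves at least one demand point uncovered.
But {#1, #2, #3} covers everything, so the minimum is 3.

3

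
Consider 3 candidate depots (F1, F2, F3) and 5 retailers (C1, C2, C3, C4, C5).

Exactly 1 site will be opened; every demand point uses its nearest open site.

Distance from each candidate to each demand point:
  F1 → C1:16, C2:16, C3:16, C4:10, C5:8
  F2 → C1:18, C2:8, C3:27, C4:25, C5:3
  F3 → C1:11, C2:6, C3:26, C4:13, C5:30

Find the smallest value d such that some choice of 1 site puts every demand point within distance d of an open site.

16

Open {F1}.
  Farthest demand point is C1 at distance 16 (to F1); all others are ≤ 16.
With {F2} the worst case is 27.
With {F3} the worst case is 30.
No size-1 selection achieves below 16.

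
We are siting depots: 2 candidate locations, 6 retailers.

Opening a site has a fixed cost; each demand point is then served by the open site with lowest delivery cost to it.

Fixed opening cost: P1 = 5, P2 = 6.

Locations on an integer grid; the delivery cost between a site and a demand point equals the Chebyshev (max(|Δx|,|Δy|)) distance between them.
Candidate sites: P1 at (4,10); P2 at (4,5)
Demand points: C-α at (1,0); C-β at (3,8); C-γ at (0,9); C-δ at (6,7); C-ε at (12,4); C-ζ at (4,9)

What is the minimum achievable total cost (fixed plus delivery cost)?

Open {P2}: assign each demand point to its cheapest open site.
  C-α→P2 5, C-β→P2 3, C-γ→P2 4, C-δ→P2 2, C-ε→P2 8, C-ζ→P2 4
  delivery cost 26, fixed 6 → total 32.
Compare {P1}: delivery cost 28 + fixed 5 = 33.
Compare {P1, P2}: delivery cost 22 + fixed 11 = 33.

32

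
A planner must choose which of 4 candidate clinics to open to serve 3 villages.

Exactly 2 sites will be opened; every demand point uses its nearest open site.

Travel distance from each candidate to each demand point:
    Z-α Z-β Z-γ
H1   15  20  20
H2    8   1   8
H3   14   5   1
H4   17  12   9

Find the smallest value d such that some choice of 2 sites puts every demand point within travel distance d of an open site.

8

Open {H1, H2}.
  Farthest demand point is Z-α at travel distance 8 (to H2); all others are ≤ 8.
With {H2, H3} the worst case is 8.
With {H2, H4} the worst case is 8.
No size-2 selection achieves below 8.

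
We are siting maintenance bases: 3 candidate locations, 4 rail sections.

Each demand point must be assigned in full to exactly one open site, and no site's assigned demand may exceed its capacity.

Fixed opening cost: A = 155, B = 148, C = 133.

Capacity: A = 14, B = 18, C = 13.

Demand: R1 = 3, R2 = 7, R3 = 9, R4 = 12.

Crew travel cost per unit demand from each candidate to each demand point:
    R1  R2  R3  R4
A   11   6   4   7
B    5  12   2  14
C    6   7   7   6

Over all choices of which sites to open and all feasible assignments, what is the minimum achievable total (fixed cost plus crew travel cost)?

583

Open {A, B, C}; cheapest assignment that respects the capacities:
  A (cap 14, load 7): R2 — cost 7×6 = 42
  B (cap 18, load 12): R1, R3 — cost 3×5 + 9×2 = 33
  C (cap 13, load 12): R4 — cost 12×6 = 72
  Shipping 147, fixed 436 → total 583.
  Any other capacity-feasible assignment to {A, B, C} ships for at least 147.
Total demand is 31; every other set of sites either has combined capacity below 31 or cannot fit the demands without splitting one across sites, so {A, B, C} is the only feasible choice of open sites. Minimum: 583.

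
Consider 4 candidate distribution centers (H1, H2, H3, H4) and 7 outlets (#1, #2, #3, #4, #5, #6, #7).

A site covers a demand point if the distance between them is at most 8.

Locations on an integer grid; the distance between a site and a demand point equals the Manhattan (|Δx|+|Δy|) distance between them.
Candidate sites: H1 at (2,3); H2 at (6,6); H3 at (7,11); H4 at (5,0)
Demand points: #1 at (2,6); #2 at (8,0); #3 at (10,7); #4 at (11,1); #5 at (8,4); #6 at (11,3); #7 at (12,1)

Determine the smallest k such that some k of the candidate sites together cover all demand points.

2

Coverage sets (demand points within 8 of each site):
  H1: {#1, #5}
  H2: {#1, #2, #3, #5, #6}
  H3: {#3, #5}
  H4: {#2, #4, #5, #7}
No single site covers all 7 demand points.
But {H2, H4} covers everything, so the minimum is 2.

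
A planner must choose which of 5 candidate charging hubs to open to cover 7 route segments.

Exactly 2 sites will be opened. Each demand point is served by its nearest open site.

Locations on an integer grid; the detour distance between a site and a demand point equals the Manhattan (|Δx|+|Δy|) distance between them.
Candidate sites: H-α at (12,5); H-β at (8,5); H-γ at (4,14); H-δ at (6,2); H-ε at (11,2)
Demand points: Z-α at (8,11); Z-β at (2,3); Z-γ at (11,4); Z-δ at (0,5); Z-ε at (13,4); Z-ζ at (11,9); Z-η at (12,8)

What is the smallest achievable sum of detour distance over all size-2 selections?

34

Open {H-α, H-β}.
  Z-α→H-β 6, Z-β→H-β 8, Z-γ→H-α 2, Z-δ→H-β 8, Z-ε→H-α 2, Z-ζ→H-α 5, Z-η→H-α 3  ⇒ total 34.
Compare {H-α, H-δ}: total 36.
Compare {H-β, H-ε}: total 42.
No size-2 selection does better; minimum is 34.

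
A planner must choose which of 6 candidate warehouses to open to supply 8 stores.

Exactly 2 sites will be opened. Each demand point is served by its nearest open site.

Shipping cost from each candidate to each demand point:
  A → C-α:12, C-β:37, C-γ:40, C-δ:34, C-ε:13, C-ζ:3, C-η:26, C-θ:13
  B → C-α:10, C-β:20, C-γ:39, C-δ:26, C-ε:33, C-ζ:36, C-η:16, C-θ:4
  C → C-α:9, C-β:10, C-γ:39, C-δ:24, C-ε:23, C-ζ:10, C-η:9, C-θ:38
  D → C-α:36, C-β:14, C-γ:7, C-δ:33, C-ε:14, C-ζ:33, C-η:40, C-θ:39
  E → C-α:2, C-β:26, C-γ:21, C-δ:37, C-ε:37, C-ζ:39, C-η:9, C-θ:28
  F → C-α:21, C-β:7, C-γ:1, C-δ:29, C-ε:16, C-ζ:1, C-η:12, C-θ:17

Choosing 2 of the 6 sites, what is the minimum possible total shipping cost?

77

Open {B, F}.
  C-α→B 10, C-β→F 7, C-γ→F 1, C-δ→B 26, C-ε→F 16, C-ζ→F 1, C-η→F 12, C-θ→B 4  ⇒ total 77.
Compare {E, F}: total 82.
Compare {C, F}: total 84.
No size-2 selection does better; minimum is 77.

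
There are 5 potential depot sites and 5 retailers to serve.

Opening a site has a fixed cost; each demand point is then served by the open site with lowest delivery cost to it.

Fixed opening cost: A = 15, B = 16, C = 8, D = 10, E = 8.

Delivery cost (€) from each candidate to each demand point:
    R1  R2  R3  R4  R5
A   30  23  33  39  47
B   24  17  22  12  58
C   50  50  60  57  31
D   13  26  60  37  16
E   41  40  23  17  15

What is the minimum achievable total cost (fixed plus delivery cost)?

106

Open {B, D}: assign each demand point to its cheapest open site.
  R1→D 13, R2→B 17, R3→B 22, R4→B 12, R5→D 16
  delivery cost 80, fixed 26 → total 106.
Compare {D, E}: delivery cost 94 + fixed 18 = 112.
Compare {B, D, E}: delivery cost 79 + fixed 34 = 113.
Compare {B, E}: delivery cost 90 + fixed 24 = 114.
All other subsets cost ≥ 112. Minimum total cost: 106.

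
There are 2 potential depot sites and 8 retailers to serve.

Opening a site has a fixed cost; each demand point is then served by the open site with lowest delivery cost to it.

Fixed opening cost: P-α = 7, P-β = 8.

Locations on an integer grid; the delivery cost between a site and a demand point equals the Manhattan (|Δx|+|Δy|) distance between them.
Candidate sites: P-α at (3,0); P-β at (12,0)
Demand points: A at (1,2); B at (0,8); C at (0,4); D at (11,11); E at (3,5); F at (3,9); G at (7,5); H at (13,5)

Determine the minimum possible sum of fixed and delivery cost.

78

Open {P-α, P-β}: assign each demand point to its cheapest open site.
  A→P-α 4, B→P-α 11, C→P-α 7, D→P-β 12, E→P-α 5, F→P-α 9, G→P-α 9, H→P-β 6
  delivery cost 63, fixed 15 → total 78.
Compare {P-α}: delivery cost 79 + fixed 7 = 86.
Compare {P-β}: delivery cost 109 + fixed 8 = 117.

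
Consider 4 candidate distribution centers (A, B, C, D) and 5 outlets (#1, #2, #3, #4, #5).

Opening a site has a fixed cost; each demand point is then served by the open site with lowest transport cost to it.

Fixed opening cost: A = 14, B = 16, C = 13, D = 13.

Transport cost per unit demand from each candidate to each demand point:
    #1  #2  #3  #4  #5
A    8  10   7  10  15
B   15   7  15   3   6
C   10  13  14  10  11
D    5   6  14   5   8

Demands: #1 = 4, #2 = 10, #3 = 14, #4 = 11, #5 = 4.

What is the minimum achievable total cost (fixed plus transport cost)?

278

Open {A, B, D}: assign each demand point to its cheapest open site.
  #1→D 4×5=20, #2→D 10×6=60, #3→A 14×7=98, #4→B 11×3=33, #5→B 4×6=24
  transport cost 235, fixed 43 → total 278.
Compare {A, B}: transport cost 257 + fixed 30 = 287.
Compare {A, B, C, D}: transport cost 235 + fixed 56 = 291.
Compare {A, D}: transport cost 265 + fixed 27 = 292.
All other subsets cost ≥ 287. Minimum total cost: 278.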